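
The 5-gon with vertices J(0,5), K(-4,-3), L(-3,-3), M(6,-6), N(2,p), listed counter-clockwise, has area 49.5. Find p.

3

Write out the shoelace sum; only the two edges meeting at N involve p:
2·Area = [(6·p − 2·(-6)) + (2·5 − 0·p)] + 59
       = 6·p + 81 = 99
⇒ p = 3.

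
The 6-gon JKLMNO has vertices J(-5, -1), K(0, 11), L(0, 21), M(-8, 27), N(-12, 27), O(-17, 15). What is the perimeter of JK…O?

|JK| = √((5)² + (12)²) = √169 = 13
|KL| = √((0)² + (10)²) = √100 = 10
|LM| = √((-8)² + (6)²) = √100 = 10
|MN| = √((-4)² + (0)²) = √16 = 4
|NO| = √((-5)² + (-12)²) = √169 = 13
|OJ| = √((12)² + (-16)²) = √400 = 20
Perimeter = 13 + 10 + 10 + 4 + 13 + 20 = 70.

70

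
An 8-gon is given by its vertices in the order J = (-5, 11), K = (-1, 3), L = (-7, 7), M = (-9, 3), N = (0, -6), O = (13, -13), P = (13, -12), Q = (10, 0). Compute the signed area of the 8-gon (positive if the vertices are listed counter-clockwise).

213.5

Cross-terms: -4, 14, 42, 54, 78, 13, 120, 110  ⇒  Σ = 427
Signed area = Σ/2 = 213.5 (positive ⇒ counter-clockwise traversal).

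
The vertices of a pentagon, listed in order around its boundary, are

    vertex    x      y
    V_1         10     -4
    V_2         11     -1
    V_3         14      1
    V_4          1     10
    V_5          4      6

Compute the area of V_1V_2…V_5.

44

Σ = (34) + (25) + (139) + (-34) + (-76) = 88
Area = |Σ|/2 = 44.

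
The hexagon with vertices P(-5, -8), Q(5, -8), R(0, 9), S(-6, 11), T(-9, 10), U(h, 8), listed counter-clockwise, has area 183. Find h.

The doubled signed area Σ (x_i y_{i+1} − x_{i+1} y_i) is linear in h.
With h=0 it equals 186; the coefficient of h is -18 (from the two edges through U).
So -18·h + 186 = 2·183 = 366 ⇒ h = -10.

-10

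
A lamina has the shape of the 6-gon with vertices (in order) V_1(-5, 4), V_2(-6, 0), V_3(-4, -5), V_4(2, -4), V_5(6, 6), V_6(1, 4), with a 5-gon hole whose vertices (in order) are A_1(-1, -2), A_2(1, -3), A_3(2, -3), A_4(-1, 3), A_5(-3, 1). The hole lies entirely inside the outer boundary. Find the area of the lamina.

Outer boundary:
Σ = (24) + (30) + (26) + (36) + (18) + (24) = 158
Area = |Σ|/2 = 79.
Hole:
Σ = (5) + (3) + (3) + (8) + (7) = 26
Area = |Σ|/2 = 13.
Net area = 79 − 13 = 66.

66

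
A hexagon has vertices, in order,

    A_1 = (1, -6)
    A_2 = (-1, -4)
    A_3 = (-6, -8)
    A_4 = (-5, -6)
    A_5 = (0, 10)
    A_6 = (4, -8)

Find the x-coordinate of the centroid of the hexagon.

Apply the shoelace (surveyor's) formula. First the cross-terms c_i = x_i·y_{i+1} − x_{i+1}·y_i:
  -10, -16, -4, -50, -40, -16  ⇒  2A = -136, A = -68.
Then Σ (x_i + x_{i+1})·c_i = 166, so x̄ = 166 / (6·(-68)) = -83/204.

-83/204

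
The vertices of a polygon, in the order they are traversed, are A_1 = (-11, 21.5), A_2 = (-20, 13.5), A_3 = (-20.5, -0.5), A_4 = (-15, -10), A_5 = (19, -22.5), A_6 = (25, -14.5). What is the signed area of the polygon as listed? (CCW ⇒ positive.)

979.125

Apply the surveyor's formula: 2A = Σ (x_i·y_{i+1} − x_{i+1}·y_i), indices taken mod 6.
Σ = (281.5) + (286.75) + (197.5) + (527.5) + (287) + (378) = 1958.25
Signed area = Σ/2 = 979.125 (positive ⇒ counter-clockwise traversal).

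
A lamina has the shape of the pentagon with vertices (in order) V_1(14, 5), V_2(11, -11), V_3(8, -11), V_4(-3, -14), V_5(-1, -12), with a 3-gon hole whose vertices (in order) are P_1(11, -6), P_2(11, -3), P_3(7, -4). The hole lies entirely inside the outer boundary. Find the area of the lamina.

Outer boundary:
Apply Gauss's area formula: 2A = Σ (x_i·y_{i+1} − x_{i+1}·y_i), indices taken mod 5.
Σ = (-209) + (-33) + (-145) + (22) + (163) = -202
Area = |Σ|/2 = 101.
Hole:
Apply the shoelace (surveyor's) formula: 2A = Σ (x_i·y_{i+1} − x_{i+1}·y_i), indices taken mod 3.
Σ = (33) + (-23) + (2) = 12
Area = |Σ|/2 = 6.
Net area = 101 − 6 = 95.

95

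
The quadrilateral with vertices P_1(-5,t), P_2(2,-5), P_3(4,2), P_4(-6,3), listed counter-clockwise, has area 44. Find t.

Write out the shoelace sum; only the two edges meeting at P_1 involve t:
2·Area = [((-6)·t − (-5)·3) + ((-5)·(-5) − 2·t)] + 48
       = -8·t + 88 = 88
⇒ t = 0.

0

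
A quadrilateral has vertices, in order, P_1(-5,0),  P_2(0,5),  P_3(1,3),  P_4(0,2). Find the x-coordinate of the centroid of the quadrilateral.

-4/3

Apply the shoelace formula. First the cross-terms c_i = x_i·y_{i+1} − x_{i+1}·y_i:
  -25, -5, 2, 10  ⇒  2A = -18, A = -9.
Then Σ (x_i + x_{i+1})·c_i = 72, so x̄ = 72 / (6·(-9)) = -4/3.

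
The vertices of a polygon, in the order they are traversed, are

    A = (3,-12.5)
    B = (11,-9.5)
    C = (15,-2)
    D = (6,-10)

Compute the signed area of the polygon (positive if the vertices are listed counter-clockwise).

23.25

Σ = (109) + (120.5) + (-138) + (-45) = 46.5
Signed area = Σ/2 = 23.25 (positive ⇒ counter-clockwise traversal).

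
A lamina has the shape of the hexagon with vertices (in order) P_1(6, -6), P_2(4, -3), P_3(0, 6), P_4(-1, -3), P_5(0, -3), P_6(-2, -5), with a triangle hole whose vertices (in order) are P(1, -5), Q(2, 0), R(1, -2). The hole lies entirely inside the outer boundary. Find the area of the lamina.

36

Outer boundary:
Apply the shoelace (surveyor's) formula: 2A = Σ (x_i·y_{i+1} − x_{i+1}·y_i), indices taken mod 6.
P_1→P_2: (6)(-3) − (4)(-6) = 6
P_2→P_3: (4)(6) − (0)(-3) = 24
P_3→P_4: (0)(-3) − (-1)(6) = 6
P_4→P_5: (-1)(-3) − (0)(-3) = 3
P_5→P_6: (0)(-5) − (-2)(-3) = -6
P_6→P_1: (-2)(-6) − (6)(-5) = 42
Σ = 75
Area = |Σ|/2 = 37.5.
Hole:
P→Q: (1)(0) − (2)(-5) = 10
Q→R: (2)(-2) − (1)(0) = -4
R→P: (1)(-5) − (1)(-2) = -3
Σ = 3
Area = |Σ|/2 = 1.5.
Net area = 37.5 − 1.5 = 36.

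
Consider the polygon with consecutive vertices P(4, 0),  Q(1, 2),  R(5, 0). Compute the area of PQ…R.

1

P→Q: (4)(2) − (1)(0) = 8
Q→R: (1)(0) − (5)(2) = -10
R→P: (5)(0) − (4)(0) = 0
Σ = -2
Area = |Σ|/2 = 1.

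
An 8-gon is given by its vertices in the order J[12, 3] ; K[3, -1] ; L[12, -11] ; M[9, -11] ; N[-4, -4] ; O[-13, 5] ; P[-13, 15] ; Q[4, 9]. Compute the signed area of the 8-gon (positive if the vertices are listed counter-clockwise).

-315

Cross-terms: -21, -21, -33, -80, -72, -130, -177, -96  ⇒  Σ = -630
Signed area = Σ/2 = -315 (negative ⇒ clockwise traversal).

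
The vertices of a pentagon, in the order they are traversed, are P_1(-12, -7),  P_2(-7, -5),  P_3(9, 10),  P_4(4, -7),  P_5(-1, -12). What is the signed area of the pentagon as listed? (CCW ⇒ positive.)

Apply the shoelace (surveyor's) formula: 2A = Σ (x_i·y_{i+1} − x_{i+1}·y_i), indices taken mod 5.
Σ = (11) + (-25) + (-103) + (-55) + (-137) = -309
Signed area = Σ/2 = -154.5 (negative ⇒ clockwise traversal).

-154.5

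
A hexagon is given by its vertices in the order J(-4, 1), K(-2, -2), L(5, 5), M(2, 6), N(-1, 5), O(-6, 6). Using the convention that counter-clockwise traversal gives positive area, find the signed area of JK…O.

Apply the surveyor's formula: 2A = Σ (x_i·y_{i+1} − x_{i+1}·y_i), indices taken mod 6.
J→K: (-4)(-2) − (-2)(1) = 10
K→L: (-2)(5) − (5)(-2) = 0
L→M: (5)(6) − (2)(5) = 20
M→N: (2)(5) − (-1)(6) = 16
N→O: (-1)(6) − (-6)(5) = 24
O→J: (-6)(1) − (-4)(6) = 18
Σ = 88
Signed area = Σ/2 = 44 (positive ⇒ counter-clockwise traversal).

44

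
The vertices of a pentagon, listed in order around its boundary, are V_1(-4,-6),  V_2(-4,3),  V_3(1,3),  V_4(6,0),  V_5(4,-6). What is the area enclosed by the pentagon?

76.5

Apply the surveyor's formula: 2A = Σ (x_i·y_{i+1} − x_{i+1}·y_i), indices taken mod 5.
Σ = (-36) + (-15) + (-18) + (-36) + (-48) = -153
Area = |Σ|/2 = 76.5.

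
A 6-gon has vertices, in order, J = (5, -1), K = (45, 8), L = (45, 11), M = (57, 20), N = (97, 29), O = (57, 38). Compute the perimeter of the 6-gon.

206

|JK| = √((40)² + (9)²) = √1681 = 41
|KL| = √((0)² + (3)²) = √9 = 3
|LM| = √((12)² + (9)²) = √225 = 15
|MN| = √((40)² + (9)²) = √1681 = 41
|NO| = √((-40)² + (9)²) = √1681 = 41
|OJ| = √((-52)² + (-39)²) = √4225 = 65
Perimeter = 41 + 3 + 15 + 41 + 41 + 65 = 206.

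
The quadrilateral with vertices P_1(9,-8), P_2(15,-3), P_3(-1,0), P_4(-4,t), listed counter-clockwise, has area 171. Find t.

-22

The doubled signed area Σ (x_i y_{i+1} − x_{i+1} y_i) is linear in t.
With t=0 it equals 122; the coefficient of t is -10 (from the two edges through P_4).
So -10·t + 122 = 2·171 = 342 ⇒ t = -22.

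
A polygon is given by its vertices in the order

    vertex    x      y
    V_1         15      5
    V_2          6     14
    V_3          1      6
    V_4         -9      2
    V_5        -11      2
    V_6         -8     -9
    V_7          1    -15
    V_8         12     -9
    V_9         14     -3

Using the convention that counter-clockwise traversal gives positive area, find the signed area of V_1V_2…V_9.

441

Apply the shoelace (surveyor's) formula: 2A = Σ (x_i·y_{i+1} − x_{i+1}·y_i), indices taken mod 9.
Σ = (180) + (22) + (56) + (4) + (115) + (129) + (171) + (90) + (115) = 882
Signed area = Σ/2 = 441 (positive ⇒ counter-clockwise traversal).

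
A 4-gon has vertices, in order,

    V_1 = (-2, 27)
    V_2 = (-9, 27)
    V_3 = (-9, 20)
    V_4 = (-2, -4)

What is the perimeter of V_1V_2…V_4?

70

|V_1V_2| = √((-7)² + (0)²) = √49 = 7
|V_2V_3| = √((0)² + (-7)²) = √49 = 7
|V_3V_4| = √((7)² + (-24)²) = √625 = 25
|V_4V_1| = √((0)² + (31)²) = √961 = 31
Perimeter = 7 + 7 + 25 + 31 = 70.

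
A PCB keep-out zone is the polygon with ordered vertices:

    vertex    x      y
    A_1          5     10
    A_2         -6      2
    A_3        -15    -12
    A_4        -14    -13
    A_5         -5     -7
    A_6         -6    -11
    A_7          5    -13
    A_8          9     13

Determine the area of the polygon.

Apply the shoelace (surveyor's) formula: 2A = Σ (x_i·y_{i+1} − x_{i+1}·y_i), indices taken mod 8.
Cross-terms: 70, 102, 27, 33, 13, 133, 182, 25  ⇒  Σ = 585
Area = |Σ|/2 = 292.5.

292.5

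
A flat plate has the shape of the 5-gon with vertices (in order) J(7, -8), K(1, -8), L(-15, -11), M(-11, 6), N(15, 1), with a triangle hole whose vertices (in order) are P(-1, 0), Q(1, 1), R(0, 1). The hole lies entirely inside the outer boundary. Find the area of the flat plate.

Outer boundary:
Apply the surveyor's formula: 2A = Σ (x_i·y_{i+1} − x_{i+1}·y_i), indices taken mod 5.
Σ = (-48) + (-131) + (-211) + (-101) + (-127) = -618
Area = |Σ|/2 = 309.
Hole:
P→Q: (-1)(1) − (1)(0) = -1
Q→R: (1)(1) − (0)(1) = 1
R→P: (0)(0) − (-1)(1) = 1
Σ = 1
Area = |Σ|/2 = 0.5.
Net area = 309 − 0.5 = 308.5.

308.5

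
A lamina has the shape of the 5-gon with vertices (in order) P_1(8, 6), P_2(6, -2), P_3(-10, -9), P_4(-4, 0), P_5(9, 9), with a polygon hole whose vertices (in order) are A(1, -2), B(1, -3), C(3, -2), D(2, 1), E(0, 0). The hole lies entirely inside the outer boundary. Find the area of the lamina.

Outer boundary:
Apply the shoelace formula: 2A = Σ (x_i·y_{i+1} − x_{i+1}·y_i), indices taken mod 5.
Σ = (-52) + (-74) + (-36) + (-36) + (-18) = -216
Area = |Σ|/2 = 108.
Hole:
Cross-terms: -1, 7, 7, 0, 0  ⇒  Σ = 13
Area = |Σ|/2 = 6.5.
Net area = 108 − 6.5 = 101.5.

101.5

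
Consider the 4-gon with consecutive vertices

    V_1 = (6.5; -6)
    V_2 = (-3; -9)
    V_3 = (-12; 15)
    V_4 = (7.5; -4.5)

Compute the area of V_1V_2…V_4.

Apply the shoelace formula: 2A = Σ (x_i·y_{i+1} − x_{i+1}·y_i), indices taken mod 4.
Σ = (-76.5) + (-153) + (-58.5) + (-15.75) = -303.75
Area = |Σ|/2 = 151.875.

151.875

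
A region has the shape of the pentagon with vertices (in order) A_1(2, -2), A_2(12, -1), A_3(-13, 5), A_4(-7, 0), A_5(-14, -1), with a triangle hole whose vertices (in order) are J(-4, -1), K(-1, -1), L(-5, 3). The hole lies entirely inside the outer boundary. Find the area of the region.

Outer boundary:
Apply the shoelace formula: 2A = Σ (x_i·y_{i+1} − x_{i+1}·y_i), indices taken mod 5.
Σ = (22) + (47) + (35) + (7) + (30) = 141
Area = |Σ|/2 = 70.5.
Hole:
Apply the shoelace (surveyor's) formula: 2A = Σ (x_i·y_{i+1} − x_{i+1}·y_i), indices taken mod 3.
Σ = (3) + (-8) + (17) = 12
Area = |Σ|/2 = 6.
Net area = 70.5 − 6 = 64.5.

64.5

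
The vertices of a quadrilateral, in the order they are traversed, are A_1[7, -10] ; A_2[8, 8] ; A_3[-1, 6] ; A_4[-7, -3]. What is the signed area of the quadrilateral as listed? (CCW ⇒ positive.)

164

Apply Gauss's area formula: 2A = Σ (x_i·y_{i+1} − x_{i+1}·y_i), indices taken mod 4.
Cross-terms: 136, 56, 45, 91  ⇒  Σ = 328
Signed area = Σ/2 = 164 (positive ⇒ counter-clockwise traversal).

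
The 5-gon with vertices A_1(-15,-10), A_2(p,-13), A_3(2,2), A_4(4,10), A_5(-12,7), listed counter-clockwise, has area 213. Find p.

The doubled signed area Σ (x_i y_{i+1} − x_{i+1} y_i) is linear in p.
With p=0 it equals 606; the coefficient of p is 12 (from the two edges through A_2).
So 12·p + 606 = 2·213 = 426 ⇒ p = -15.

-15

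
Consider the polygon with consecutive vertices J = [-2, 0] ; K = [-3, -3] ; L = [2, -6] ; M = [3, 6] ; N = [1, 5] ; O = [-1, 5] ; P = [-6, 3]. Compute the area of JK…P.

56

Apply the surveyor's formula: 2A = Σ (x_i·y_{i+1} − x_{i+1}·y_i), indices taken mod 7.
Σ = (6) + (24) + (30) + (9) + (10) + (27) + (6) = 112
Area = |Σ|/2 = 56.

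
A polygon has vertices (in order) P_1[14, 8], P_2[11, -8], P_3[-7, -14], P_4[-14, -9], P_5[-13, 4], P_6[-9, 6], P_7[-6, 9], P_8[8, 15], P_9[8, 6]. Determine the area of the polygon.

Apply the shoelace (surveyor's) formula: 2A = Σ (x_i·y_{i+1} − x_{i+1}·y_i), indices taken mod 9.
P_1→P_2: (14)(-8) − (11)(8) = -200
P_2→P_3: (11)(-14) − (-7)(-8) = -210
P_3→P_4: (-7)(-9) − (-14)(-14) = -133
P_4→P_5: (-14)(4) − (-13)(-9) = -173
P_5→P_6: (-13)(6) − (-9)(4) = -42
P_6→P_7: (-9)(9) − (-6)(6) = -45
P_7→P_8: (-6)(15) − (8)(9) = -162
P_8→P_9: (8)(6) − (8)(15) = -72
P_9→P_1: (8)(8) − (14)(6) = -20
Σ = -1057
Area = |Σ|/2 = 528.5.

528.5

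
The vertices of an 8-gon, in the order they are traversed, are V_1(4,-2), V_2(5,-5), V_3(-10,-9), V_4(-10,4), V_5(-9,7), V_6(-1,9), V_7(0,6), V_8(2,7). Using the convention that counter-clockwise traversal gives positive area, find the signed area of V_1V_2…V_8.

Cross-terms: -10, -95, -130, -34, -74, -6, -12, -32  ⇒  Σ = -393
Signed area = Σ/2 = -196.5 (negative ⇒ clockwise traversal).

-196.5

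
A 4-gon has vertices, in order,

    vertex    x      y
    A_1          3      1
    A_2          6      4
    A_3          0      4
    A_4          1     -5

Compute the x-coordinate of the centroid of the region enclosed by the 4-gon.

43/21

Apply the shoelace (surveyor's) formula. First the cross-terms c_i = x_i·y_{i+1} − x_{i+1}·y_i:
  6, 24, -4, 16  ⇒  2A = 42, A = 21.
Then Σ (x_i + x_{i+1})·c_i = 258, so x̄ = 258 / (6·21) = 43/21.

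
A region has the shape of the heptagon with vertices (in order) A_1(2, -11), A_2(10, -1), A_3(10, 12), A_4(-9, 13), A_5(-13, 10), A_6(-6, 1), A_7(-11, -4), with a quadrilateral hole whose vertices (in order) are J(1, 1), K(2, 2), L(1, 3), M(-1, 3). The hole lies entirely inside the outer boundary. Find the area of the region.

380

Outer boundary:
Apply Gauss's area formula: 2A = Σ (x_i·y_{i+1} − x_{i+1}·y_i), indices taken mod 7.
Cross-terms: 108, 130, 238, 79, 47, 35, 129  ⇒  Σ = 766
Area = |Σ|/2 = 383.
Hole:
Apply the shoelace (surveyor's) formula: 2A = Σ (x_i·y_{i+1} − x_{i+1}·y_i), indices taken mod 4.
Σ = (0) + (4) + (6) + (-4) = 6
Area = |Σ|/2 = 3.
Net area = 383 − 3 = 380.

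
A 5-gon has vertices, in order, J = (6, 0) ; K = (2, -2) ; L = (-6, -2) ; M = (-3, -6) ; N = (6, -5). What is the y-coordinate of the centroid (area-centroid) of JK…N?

-863/249

Apply the shoelace (surveyor's) formula. First the cross-terms c_i = x_i·y_{i+1} − x_{i+1}·y_i:
  -12, -16, 30, 51, 30  ⇒  2A = 83, A = 41.5.
Then Σ (y_i + y_{i+1})·c_i = -863, so ȳ = -863 / (6·41.5) = -863/249.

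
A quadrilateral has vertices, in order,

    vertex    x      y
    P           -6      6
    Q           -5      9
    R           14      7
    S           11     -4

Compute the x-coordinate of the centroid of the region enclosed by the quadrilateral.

Apply the shoelace (surveyor's) formula. First the cross-terms c_i = x_i·y_{i+1} − x_{i+1}·y_i:
  -24, -161, -133, 42  ⇒  2A = -276, A = -138.
Then Σ (x_i + x_{i+1})·c_i = -4300, so x̄ = -4300 / (6·(-138)) = 1075/207.

1075/207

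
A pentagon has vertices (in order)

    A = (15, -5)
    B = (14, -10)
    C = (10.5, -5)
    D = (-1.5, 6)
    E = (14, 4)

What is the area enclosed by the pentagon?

104.75

Σ = (-80) + (35) + (55.5) + (-90) + (-130) = -209.5
Area = |Σ|/2 = 104.75.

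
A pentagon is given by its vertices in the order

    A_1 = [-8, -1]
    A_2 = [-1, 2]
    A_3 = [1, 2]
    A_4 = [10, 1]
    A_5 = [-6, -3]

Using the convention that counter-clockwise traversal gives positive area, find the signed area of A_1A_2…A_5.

Σ = (-17) + (-4) + (-19) + (-24) + (-18) = -82
Signed area = Σ/2 = -41 (negative ⇒ clockwise traversal).

-41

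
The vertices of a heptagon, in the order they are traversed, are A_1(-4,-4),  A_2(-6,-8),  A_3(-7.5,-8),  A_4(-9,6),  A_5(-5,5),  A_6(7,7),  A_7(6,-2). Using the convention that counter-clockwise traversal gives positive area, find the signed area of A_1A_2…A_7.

Cross-terms: 8, -12, -117, -15, -70, -56, -32  ⇒  Σ = -294
Signed area = Σ/2 = -147 (negative ⇒ clockwise traversal).

-147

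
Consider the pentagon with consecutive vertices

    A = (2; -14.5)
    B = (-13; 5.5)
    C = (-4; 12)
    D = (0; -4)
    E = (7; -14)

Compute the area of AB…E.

Σ = (-177.5) + (-134) + (16) + (28) + (-73.5) = -341
Area = |Σ|/2 = 170.5.

170.5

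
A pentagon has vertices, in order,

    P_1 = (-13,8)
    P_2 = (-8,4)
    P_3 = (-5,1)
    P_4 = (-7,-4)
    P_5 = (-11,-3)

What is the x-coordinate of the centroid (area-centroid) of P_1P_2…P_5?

-910/99

Apply Gauss's area formula. First the cross-terms c_i = x_i·y_{i+1} − x_{i+1}·y_i:
  12, 12, 27, -23, -127  ⇒  2A = -99, A = -49.5.
Then Σ (x_i + x_{i+1})·c_i = 2730, so x̄ = 2730 / (6·(-49.5)) = -910/99.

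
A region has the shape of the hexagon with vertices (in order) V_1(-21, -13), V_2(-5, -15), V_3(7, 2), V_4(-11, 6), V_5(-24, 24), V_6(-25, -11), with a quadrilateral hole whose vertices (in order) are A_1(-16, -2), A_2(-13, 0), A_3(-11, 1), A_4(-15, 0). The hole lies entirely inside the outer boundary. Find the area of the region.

620.5

Outer boundary:
Σ = (250) + (95) + (64) + (-120) + (864) + (94) = 1247
Area = |Σ|/2 = 623.5.
Hole:
Apply the shoelace formula: 2A = Σ (x_i·y_{i+1} − x_{i+1}·y_i), indices taken mod 4.
Cross-terms: -26, -13, 15, 30  ⇒  Σ = 6
Area = |Σ|/2 = 3.
Net area = 623.5 − 3 = 620.5.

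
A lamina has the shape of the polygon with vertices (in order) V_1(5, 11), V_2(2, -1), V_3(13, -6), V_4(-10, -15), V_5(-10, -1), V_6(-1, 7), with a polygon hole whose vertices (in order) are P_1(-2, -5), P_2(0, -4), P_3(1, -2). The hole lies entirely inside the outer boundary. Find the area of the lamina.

267.5

Outer boundary:
Σ = (-27) + (1) + (-255) + (-140) + (-71) + (-46) = -538
Area = |Σ|/2 = 269.
Hole:
Apply the shoelace formula: 2A = Σ (x_i·y_{i+1} − x_{i+1}·y_i), indices taken mod 3.
Σ = (8) + (4) + (-9) = 3
Area = |Σ|/2 = 1.5.
Net area = 269 − 1.5 = 267.5.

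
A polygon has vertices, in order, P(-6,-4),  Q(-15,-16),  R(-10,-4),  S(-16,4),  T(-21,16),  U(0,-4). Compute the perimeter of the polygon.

|PQ| = √((-9)² + (-12)²) = √225 = 15
|QR| = √((5)² + (12)²) = √169 = 13
|RS| = √((-6)² + (8)²) = √100 = 10
|ST| = √((-5)² + (12)²) = √169 = 13
|TU| = √((21)² + (-20)²) = √841 = 29
|UP| = √((-6)² + (0)²) = √36 = 6
Perimeter = 15 + 13 + 10 + 13 + 29 + 6 = 86.

86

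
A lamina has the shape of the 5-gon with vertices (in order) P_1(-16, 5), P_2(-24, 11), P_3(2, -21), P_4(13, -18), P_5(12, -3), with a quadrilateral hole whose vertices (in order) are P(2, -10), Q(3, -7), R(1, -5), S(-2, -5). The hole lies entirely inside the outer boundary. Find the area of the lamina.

414.5

Outer boundary:
Cross-terms: -56, 482, 237, 177, 12  ⇒  Σ = 852
Area = |Σ|/2 = 426.
Hole:
P→Q: (2)(-7) − (3)(-10) = 16
Q→R: (3)(-5) − (1)(-7) = -8
R→S: (1)(-5) − (-2)(-5) = -15
S→P: (-2)(-10) − (2)(-5) = 30
Σ = 23
Area = |Σ|/2 = 11.5.
Net area = 426 − 11.5 = 414.5.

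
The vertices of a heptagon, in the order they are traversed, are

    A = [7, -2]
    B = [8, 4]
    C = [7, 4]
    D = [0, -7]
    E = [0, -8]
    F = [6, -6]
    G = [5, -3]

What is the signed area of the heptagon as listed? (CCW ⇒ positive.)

Cross-terms: 44, 4, -49, 0, 48, 12, 11  ⇒  Σ = 70
Signed area = Σ/2 = 35 (positive ⇒ counter-clockwise traversal).

35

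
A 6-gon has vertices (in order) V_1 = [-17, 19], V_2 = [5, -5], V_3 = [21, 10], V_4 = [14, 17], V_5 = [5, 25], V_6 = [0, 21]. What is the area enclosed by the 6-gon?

Apply the surveyor's formula: 2A = Σ (x_i·y_{i+1} − x_{i+1}·y_i), indices taken mod 6.
Σ = (-10) + (155) + (217) + (265) + (105) + (357) = 1089
Area = |Σ|/2 = 544.5.

544.5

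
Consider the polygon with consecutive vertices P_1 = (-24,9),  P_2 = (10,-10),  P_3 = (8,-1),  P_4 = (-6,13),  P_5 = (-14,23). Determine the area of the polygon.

Σ = (150) + (70) + (98) + (44) + (426) = 788
Area = |Σ|/2 = 394.

394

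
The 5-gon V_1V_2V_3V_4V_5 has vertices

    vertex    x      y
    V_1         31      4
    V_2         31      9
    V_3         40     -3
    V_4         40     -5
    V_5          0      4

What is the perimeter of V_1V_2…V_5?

|V_1V_2| = √((0)² + (5)²) = √25 = 5
|V_2V_3| = √((9)² + (-12)²) = √225 = 15
|V_3V_4| = √((0)² + (-2)²) = √4 = 2
|V_4V_5| = √((-40)² + (9)²) = √1681 = 41
|V_5V_1| = √((31)² + (0)²) = √961 = 31
Perimeter = 5 + 15 + 2 + 41 + 31 = 94.

94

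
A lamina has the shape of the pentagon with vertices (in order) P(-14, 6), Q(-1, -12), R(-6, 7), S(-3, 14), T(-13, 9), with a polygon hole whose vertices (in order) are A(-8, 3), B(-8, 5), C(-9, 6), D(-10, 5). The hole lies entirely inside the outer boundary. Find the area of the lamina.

Outer boundary:
Apply the shoelace formula: 2A = Σ (x_i·y_{i+1} − x_{i+1}·y_i), indices taken mod 5.
P→Q: (-14)(-12) − (-1)(6) = 174
Q→R: (-1)(7) − (-6)(-12) = -79
R→S: (-6)(14) − (-3)(7) = -63
S→T: (-3)(9) − (-13)(14) = 155
T→P: (-13)(6) − (-14)(9) = 48
Σ = 235
Area = |Σ|/2 = 117.5.
Hole:
Apply the shoelace formula: 2A = Σ (x_i·y_{i+1} − x_{i+1}·y_i), indices taken mod 4.
Σ = (-16) + (-3) + (15) + (10) = 6
Area = |Σ|/2 = 3.
Net area = 117.5 − 3 = 114.5.

114.5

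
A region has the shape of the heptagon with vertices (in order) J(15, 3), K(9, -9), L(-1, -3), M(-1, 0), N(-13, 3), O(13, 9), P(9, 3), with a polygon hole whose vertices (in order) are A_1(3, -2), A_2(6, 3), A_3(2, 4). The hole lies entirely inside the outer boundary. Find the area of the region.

Outer boundary:
J→K: (15)(-9) − (9)(3) = -162
K→L: (9)(-3) − (-1)(-9) = -36
L→M: (-1)(0) − (-1)(-3) = -3
M→N: (-1)(3) − (-13)(0) = -3
N→O: (-13)(9) − (13)(3) = -156
O→P: (13)(3) − (9)(9) = -42
P→J: (9)(3) − (15)(3) = -18
Σ = -420
Area = |Σ|/2 = 210.
Hole:
Σ = (21) + (18) + (-16) = 23
Area = |Σ|/2 = 11.5.
Net area = 210 − 11.5 = 198.5.

198.5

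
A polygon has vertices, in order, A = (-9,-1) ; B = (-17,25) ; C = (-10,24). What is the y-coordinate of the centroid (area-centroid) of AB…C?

Apply the shoelace (surveyor's) formula. First the cross-terms c_i = x_i·y_{i+1} − x_{i+1}·y_i:
  -242, -158, 226  ⇒  2A = -174, A = -87.
Then Σ (y_i + y_{i+1})·c_i = -8352, so ȳ = -8352 / (6·(-87)) = 16.

16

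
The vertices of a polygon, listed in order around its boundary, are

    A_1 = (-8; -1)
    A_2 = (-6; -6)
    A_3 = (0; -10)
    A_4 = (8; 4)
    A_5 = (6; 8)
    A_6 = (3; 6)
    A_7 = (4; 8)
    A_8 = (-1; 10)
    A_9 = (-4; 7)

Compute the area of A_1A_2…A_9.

Apply the surveyor's formula: 2A = Σ (x_i·y_{i+1} − x_{i+1}·y_i), indices taken mod 9.
Σ = (42) + (60) + (80) + (40) + (12) + (0) + (48) + (33) + (60) = 375
Area = |Σ|/2 = 187.5.

187.5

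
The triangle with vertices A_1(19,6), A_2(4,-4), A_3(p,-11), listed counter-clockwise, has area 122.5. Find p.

Write out the shoelace sum; only the two edges meeting at A_3 involve p:
2·Area = [(4·(-11) − p·(-4)) + (p·6 − 19·(-11))] + -100
       = 10·p + 65 = 245
⇒ p = 18.

18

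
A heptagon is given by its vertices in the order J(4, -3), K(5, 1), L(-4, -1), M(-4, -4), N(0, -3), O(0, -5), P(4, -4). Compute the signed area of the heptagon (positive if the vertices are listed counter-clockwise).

33

Cross-terms: 19, -1, 12, 12, 0, 20, 4  ⇒  Σ = 66
Signed area = Σ/2 = 33 (positive ⇒ counter-clockwise traversal).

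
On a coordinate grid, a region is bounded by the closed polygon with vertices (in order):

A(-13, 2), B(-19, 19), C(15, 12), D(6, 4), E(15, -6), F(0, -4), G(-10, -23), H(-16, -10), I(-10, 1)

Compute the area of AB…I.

660.5

Σ = (-209) + (-513) + (-12) + (-96) + (-60) + (-40) + (-268) + (-116) + (-7) = -1321
Area = |Σ|/2 = 660.5.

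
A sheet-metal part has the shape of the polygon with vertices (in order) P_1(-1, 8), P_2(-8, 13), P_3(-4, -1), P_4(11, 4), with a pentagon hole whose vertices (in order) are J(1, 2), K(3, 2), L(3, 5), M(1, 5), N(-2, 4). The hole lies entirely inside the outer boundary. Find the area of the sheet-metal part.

Outer boundary:
Apply the surveyor's formula: 2A = Σ (x_i·y_{i+1} − x_{i+1}·y_i), indices taken mod 4.
Cross-terms: 51, 60, -5, 92  ⇒  Σ = 198
Area = |Σ|/2 = 99.
Hole:
Apply the shoelace formula: 2A = Σ (x_i·y_{i+1} − x_{i+1}·y_i), indices taken mod 5.
J→K: (1)(2) − (3)(2) = -4
K→L: (3)(5) − (3)(2) = 9
L→M: (3)(5) − (1)(5) = 10
M→N: (1)(4) − (-2)(5) = 14
N→J: (-2)(2) − (1)(4) = -8
Σ = 21
Area = |Σ|/2 = 10.5.
Net area = 99 − 10.5 = 88.5.

88.5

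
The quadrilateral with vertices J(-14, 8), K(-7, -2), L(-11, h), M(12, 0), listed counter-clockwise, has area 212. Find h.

Write out the shoelace sum; only the two edges meeting at L involve h:
2·Area = [((-7)·h − (-11)·(-2)) + ((-11)·0 − 12·h)] + 180
       = -19·h + 158 = 424
⇒ h = -14.

-14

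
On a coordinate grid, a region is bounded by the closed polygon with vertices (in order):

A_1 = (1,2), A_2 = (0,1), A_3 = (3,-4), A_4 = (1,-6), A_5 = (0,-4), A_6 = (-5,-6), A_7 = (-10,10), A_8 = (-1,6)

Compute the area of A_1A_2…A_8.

104

Cross-terms: 1, -3, -14, -4, -20, -110, -50, -8  ⇒  Σ = -208
Area = |Σ|/2 = 104.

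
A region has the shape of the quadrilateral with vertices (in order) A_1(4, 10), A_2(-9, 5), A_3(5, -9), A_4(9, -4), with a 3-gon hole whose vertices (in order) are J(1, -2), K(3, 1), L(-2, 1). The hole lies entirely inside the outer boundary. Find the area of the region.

159

Outer boundary:
Σ = (110) + (56) + (61) + (106) = 333
Area = |Σ|/2 = 166.5.
Hole:
Apply the shoelace formula: 2A = Σ (x_i·y_{i+1} − x_{i+1}·y_i), indices taken mod 3.
J→K: (1)(1) − (3)(-2) = 7
K→L: (3)(1) − (-2)(1) = 5
L→J: (-2)(-2) − (1)(1) = 3
Σ = 15
Area = |Σ|/2 = 7.5.
Net area = 166.5 − 7.5 = 159.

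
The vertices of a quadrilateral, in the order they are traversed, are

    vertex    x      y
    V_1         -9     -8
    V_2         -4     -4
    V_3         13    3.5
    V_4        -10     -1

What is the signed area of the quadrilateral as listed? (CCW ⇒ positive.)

67.5

Σ = (4) + (38) + (22) + (71) = 135
Signed area = Σ/2 = 67.5 (positive ⇒ counter-clockwise traversal).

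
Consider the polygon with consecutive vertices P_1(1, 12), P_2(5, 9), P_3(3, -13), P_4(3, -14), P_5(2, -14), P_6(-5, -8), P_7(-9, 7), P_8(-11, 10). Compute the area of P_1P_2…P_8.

Apply the shoelace (surveyor's) formula: 2A = Σ (x_i·y_{i+1} − x_{i+1}·y_i), indices taken mod 8.
Σ = (-51) + (-92) + (-3) + (-14) + (-86) + (-107) + (-13) + (-142) = -508
Area = |Σ|/2 = 254.

254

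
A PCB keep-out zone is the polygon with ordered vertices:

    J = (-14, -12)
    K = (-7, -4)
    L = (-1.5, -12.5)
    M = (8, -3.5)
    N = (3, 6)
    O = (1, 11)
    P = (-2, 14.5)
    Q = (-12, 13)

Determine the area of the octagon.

Apply the shoelace (surveyor's) formula: 2A = Σ (x_i·y_{i+1} − x_{i+1}·y_i), indices taken mod 8.
Σ = (-28) + (81.5) + (105.25) + (58.5) + (27) + (36.5) + (148) + (326) = 754.75
Area = |Σ|/2 = 377.375.

377.375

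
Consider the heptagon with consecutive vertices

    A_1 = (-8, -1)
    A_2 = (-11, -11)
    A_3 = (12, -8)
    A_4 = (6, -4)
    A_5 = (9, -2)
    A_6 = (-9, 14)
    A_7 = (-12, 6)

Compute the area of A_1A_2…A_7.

301.5

Apply Gauss's area formula: 2A = Σ (x_i·y_{i+1} − x_{i+1}·y_i), indices taken mod 7.
Σ = (77) + (220) + (0) + (24) + (108) + (114) + (60) = 603
Area = |Σ|/2 = 301.5.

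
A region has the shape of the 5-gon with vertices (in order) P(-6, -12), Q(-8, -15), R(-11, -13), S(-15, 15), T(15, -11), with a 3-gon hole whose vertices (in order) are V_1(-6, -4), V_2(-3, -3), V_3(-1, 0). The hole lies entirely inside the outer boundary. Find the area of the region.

363

Outer boundary:
Apply the shoelace (surveyor's) formula: 2A = Σ (x_i·y_{i+1} − x_{i+1}·y_i), indices taken mod 5.
Σ = (-6) + (-61) + (-360) + (-60) + (-246) = -733
Area = |Σ|/2 = 366.5.
Hole:
Apply the surveyor's formula: 2A = Σ (x_i·y_{i+1} − x_{i+1}·y_i), indices taken mod 3.
Cross-terms: 6, -3, 4  ⇒  Σ = 7
Area = |Σ|/2 = 3.5.
Net area = 366.5 − 3.5 = 363.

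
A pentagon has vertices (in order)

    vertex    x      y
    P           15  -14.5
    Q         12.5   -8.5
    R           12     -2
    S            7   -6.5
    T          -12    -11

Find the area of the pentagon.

Cross-terms: 53.75, 77, -64, -155, 339  ⇒  Σ = 250.75
Area = |Σ|/2 = 125.375.

125.375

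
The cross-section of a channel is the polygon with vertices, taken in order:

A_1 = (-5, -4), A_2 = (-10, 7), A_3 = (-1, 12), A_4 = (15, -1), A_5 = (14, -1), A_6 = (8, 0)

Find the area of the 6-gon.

A_1→A_2: (-5)(7) − (-10)(-4) = -75
A_2→A_3: (-10)(12) − (-1)(7) = -113
A_3→A_4: (-1)(-1) − (15)(12) = -179
A_4→A_5: (15)(-1) − (14)(-1) = -1
A_5→A_6: (14)(0) − (8)(-1) = 8
A_6→A_1: (8)(-4) − (-5)(0) = -32
Σ = -392
Area = |Σ|/2 = 196.

196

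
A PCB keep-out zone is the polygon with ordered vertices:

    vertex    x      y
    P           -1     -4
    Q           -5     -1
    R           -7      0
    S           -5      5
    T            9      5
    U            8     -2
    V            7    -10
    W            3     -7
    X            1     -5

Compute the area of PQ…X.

145.5

Apply the shoelace (surveyor's) formula: 2A = Σ (x_i·y_{i+1} − x_{i+1}·y_i), indices taken mod 9.
P→Q: (-1)(-1) − (-5)(-4) = -19
Q→R: (-5)(0) − (-7)(-1) = -7
R→S: (-7)(5) − (-5)(0) = -35
S→T: (-5)(5) − (9)(5) = -70
T→U: (9)(-2) − (8)(5) = -58
U→V: (8)(-10) − (7)(-2) = -66
V→W: (7)(-7) − (3)(-10) = -19
W→X: (3)(-5) − (1)(-7) = -8
X→P: (1)(-4) − (-1)(-5) = -9
Σ = -291
Area = |Σ|/2 = 145.5.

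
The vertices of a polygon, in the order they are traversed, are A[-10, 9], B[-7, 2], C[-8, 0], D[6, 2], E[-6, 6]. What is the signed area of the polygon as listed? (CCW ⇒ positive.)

Apply the shoelace formula: 2A = Σ (x_i·y_{i+1} − x_{i+1}·y_i), indices taken mod 5.
Cross-terms: 43, 16, -16, 48, 6  ⇒  Σ = 97
Signed area = Σ/2 = 48.5 (positive ⇒ counter-clockwise traversal).

48.5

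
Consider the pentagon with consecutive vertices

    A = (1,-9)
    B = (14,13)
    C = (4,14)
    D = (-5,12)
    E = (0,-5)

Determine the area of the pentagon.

Σ = (139) + (144) + (118) + (25) + (5) = 431
Area = |Σ|/2 = 215.5.

215.5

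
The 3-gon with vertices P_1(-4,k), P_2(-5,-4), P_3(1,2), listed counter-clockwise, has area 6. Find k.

The doubled signed area Σ (x_i y_{i+1} − x_{i+1} y_i) is linear in k.
With k=0 it equals 18; the coefficient of k is 6 (from the two edges through P_1).
So 6·k + 18 = 2·6 = 12 ⇒ k = -1.

-1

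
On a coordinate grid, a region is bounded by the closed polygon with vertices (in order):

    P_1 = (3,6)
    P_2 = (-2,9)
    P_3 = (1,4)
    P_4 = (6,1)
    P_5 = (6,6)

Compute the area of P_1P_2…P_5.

23.5

Σ = (39) + (-17) + (-23) + (30) + (18) = 47
Area = |Σ|/2 = 23.5.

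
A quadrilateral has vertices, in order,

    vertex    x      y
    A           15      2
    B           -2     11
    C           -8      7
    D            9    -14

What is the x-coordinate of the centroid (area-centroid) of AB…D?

1163/260

Apply the surveyor's formula. First the cross-terms c_i = x_i·y_{i+1} − x_{i+1}·y_i:
  169, 74, 49, 228  ⇒  2A = 520, A = 260.
Then Σ (x_i + x_{i+1})·c_i = 6978, so x̄ = 6978 / (6·260) = 1163/260.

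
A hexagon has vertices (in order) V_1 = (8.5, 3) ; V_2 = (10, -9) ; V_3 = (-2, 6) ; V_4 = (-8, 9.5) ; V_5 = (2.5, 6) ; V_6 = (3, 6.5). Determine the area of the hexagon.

Σ = (-106.5) + (42) + (29) + (-71.75) + (-1.75) + (-46.25) = -155.25
Area = |Σ|/2 = 77.625.

77.625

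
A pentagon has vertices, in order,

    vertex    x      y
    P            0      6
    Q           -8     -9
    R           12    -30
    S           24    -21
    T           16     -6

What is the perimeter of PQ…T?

98

|PQ| = √((-8)² + (-15)²) = √289 = 17
|QR| = √((20)² + (-21)²) = √841 = 29
|RS| = √((12)² + (9)²) = √225 = 15
|ST| = √((-8)² + (15)²) = √289 = 17
|TP| = √((-16)² + (12)²) = √400 = 20
Perimeter = 17 + 29 + 15 + 17 + 20 = 98.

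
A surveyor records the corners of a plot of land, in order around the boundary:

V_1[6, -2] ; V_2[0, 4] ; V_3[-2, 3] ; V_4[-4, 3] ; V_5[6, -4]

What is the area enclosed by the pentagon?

Apply the shoelace (surveyor's) formula: 2A = Σ (x_i·y_{i+1} − x_{i+1}·y_i), indices taken mod 5.
V_1→V_2: (6)(4) − (0)(-2) = 24
V_2→V_3: (0)(3) − (-2)(4) = 8
V_3→V_4: (-2)(3) − (-4)(3) = 6
V_4→V_5: (-4)(-4) − (6)(3) = -2
V_5→V_1: (6)(-2) − (6)(-4) = 12
Σ = 48
Area = |Σ|/2 = 24.

24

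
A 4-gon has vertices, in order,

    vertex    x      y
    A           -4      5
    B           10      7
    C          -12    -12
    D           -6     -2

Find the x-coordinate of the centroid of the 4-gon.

Apply Gauss's area formula. First the cross-terms c_i = x_i·y_{i+1} − x_{i+1}·y_i:
  -78, -36, -48, -38  ⇒  2A = -200, A = -100.
Then Σ (x_i + x_{i+1})·c_i = 848, so x̄ = 848 / (6·(-100)) = -106/75.

-106/75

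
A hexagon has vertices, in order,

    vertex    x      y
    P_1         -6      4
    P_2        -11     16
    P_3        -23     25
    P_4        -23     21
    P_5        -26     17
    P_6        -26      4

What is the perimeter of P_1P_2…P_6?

|P_1P_2| = √((-5)² + (12)²) = √169 = 13
|P_2P_3| = √((-12)² + (9)²) = √225 = 15
|P_3P_4| = √((0)² + (-4)²) = √16 = 4
|P_4P_5| = √((-3)² + (-4)²) = √25 = 5
|P_5P_6| = √((0)² + (-13)²) = √169 = 13
|P_6P_1| = √((20)² + (0)²) = √400 = 20
Perimeter = 13 + 15 + 4 + 5 + 13 + 20 = 70.

70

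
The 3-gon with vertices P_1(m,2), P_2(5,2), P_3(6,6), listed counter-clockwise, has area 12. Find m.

Write out the shoelace sum; only the two edges meeting at P_1 involve m:
2·Area = [(6·2 − m·6) + (m·2 − 5·2)] + 18
       = -4·m + 20 = 24
⇒ m = -1.

-1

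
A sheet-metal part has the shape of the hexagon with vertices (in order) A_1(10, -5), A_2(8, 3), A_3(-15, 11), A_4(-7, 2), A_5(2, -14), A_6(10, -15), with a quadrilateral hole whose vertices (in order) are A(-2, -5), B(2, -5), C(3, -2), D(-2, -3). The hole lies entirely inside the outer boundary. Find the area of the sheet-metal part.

Outer boundary:
Cross-terms: 70, 133, 47, 94, 110, 100  ⇒  Σ = 554
Area = |Σ|/2 = 277.
Hole:
Apply the shoelace (surveyor's) formula: 2A = Σ (x_i·y_{i+1} − x_{i+1}·y_i), indices taken mod 4.
Σ = (20) + (11) + (-13) + (4) = 22
Area = |Σ|/2 = 11.
Net area = 277 − 11 = 266.

266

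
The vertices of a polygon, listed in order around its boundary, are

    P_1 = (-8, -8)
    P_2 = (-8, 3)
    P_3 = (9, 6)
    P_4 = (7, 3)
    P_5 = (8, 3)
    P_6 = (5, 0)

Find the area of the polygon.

Apply the surveyor's formula: 2A = Σ (x_i·y_{i+1} − x_{i+1}·y_i), indices taken mod 6.
P_1→P_2: (-8)(3) − (-8)(-8) = -88
P_2→P_3: (-8)(6) − (9)(3) = -75
P_3→P_4: (9)(3) − (7)(6) = -15
P_4→P_5: (7)(3) − (8)(3) = -3
P_5→P_6: (8)(0) − (5)(3) = -15
P_6→P_1: (5)(-8) − (-8)(0) = -40
Σ = -236
Area = |Σ|/2 = 118.

118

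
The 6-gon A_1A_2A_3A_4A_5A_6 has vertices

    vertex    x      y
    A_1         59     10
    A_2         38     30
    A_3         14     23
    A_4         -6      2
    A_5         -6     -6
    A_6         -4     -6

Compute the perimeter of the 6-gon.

|A_1A_2| = √((-21)² + (20)²) = √841 = 29
|A_2A_3| = √((-24)² + (-7)²) = √625 = 25
|A_3A_4| = √((-20)² + (-21)²) = √841 = 29
|A_4A_5| = √((0)² + (-8)²) = √64 = 8
|A_5A_6| = √((2)² + (0)²) = √4 = 2
|A_6A_1| = √((63)² + (16)²) = √4225 = 65
Perimeter = 29 + 25 + 29 + 8 + 2 + 65 = 158.

158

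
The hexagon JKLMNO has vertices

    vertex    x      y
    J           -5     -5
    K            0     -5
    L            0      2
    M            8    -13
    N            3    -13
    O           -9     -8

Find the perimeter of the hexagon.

|JK| = √((5)² + (0)²) = √25 = 5
|KL| = √((0)² + (7)²) = √49 = 7
|LM| = √((8)² + (-15)²) = √289 = 17
|MN| = √((-5)² + (0)²) = √25 = 5
|NO| = √((-12)² + (5)²) = √169 = 13
|OJ| = √((4)² + (3)²) = √25 = 5
Perimeter = 5 + 7 + 17 + 5 + 13 + 5 = 52.

52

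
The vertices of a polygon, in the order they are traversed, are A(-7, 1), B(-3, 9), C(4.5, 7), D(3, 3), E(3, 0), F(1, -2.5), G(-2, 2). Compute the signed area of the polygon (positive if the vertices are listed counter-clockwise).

Σ = (-60) + (-61.5) + (-7.5) + (-9) + (-7.5) + (-3) + (12) = -136.5
Signed area = Σ/2 = -68.25 (negative ⇒ clockwise traversal).

-68.25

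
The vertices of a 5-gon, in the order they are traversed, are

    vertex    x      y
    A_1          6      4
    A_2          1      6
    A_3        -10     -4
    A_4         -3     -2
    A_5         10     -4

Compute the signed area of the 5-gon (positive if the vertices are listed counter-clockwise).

96

Apply Gauss's area formula: 2A = Σ (x_i·y_{i+1} − x_{i+1}·y_i), indices taken mod 5.
Cross-terms: 32, 56, 8, 32, 64  ⇒  Σ = 192
Signed area = Σ/2 = 96 (positive ⇒ counter-clockwise traversal).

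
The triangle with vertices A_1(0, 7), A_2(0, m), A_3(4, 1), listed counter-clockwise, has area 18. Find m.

-2

The doubled signed area Σ (x_i y_{i+1} − x_{i+1} y_i) is linear in m.
With m=0 it equals 28; the coefficient of m is -4 (from the two edges through A_2).
So -4·m + 28 = 2·18 = 36 ⇒ m = -2.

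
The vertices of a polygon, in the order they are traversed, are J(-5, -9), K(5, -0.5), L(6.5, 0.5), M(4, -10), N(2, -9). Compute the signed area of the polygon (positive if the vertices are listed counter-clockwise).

Cross-terms: 47.5, 5.75, -67, -16, -63  ⇒  Σ = -92.75
Signed area = Σ/2 = -46.375 (negative ⇒ clockwise traversal).

-46.375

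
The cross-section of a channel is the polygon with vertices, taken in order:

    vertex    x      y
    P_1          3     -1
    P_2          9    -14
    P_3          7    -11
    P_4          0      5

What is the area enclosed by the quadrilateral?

7

Apply the surveyor's formula: 2A = Σ (x_i·y_{i+1} − x_{i+1}·y_i), indices taken mod 4.
Σ = (-33) + (-1) + (35) + (-15) = -14
Area = |Σ|/2 = 7.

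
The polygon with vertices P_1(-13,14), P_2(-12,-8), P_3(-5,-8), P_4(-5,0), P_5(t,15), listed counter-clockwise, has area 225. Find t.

Write out the shoelace sum; only the two edges meeting at P_5 involve t:
2·Area = [((-5)·15 − t·0) + (t·14 − (-13)·15)] + 288
       = 14·t + 408 = 450
⇒ t = 3.

3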